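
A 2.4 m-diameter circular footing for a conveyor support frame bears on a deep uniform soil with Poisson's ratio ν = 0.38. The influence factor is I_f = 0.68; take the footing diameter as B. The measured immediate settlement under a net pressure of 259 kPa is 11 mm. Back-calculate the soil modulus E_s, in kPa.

E_s ≈ 32900 kPa

S_e = q·B·(1−ν²)/E_s · I_f  ⇒  E_s = q·B·(1−ν²)·I_f / S_e.
E_s = 259 × 2.4 × 0.8556 × 0.68 / 0.011 = 32880 kPa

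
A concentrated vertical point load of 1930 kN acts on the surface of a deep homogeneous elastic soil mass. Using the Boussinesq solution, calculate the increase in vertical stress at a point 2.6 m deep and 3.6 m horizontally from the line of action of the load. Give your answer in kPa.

Δσ_z ≈ 9.38 kPa

Boussinesq vertical stress below a point load on an elastic half-space:
Δσ_z = 3P/(2πz²) · [1 + (r/z)²]^(−5/2)
r/z = 3.6/2.6 = 1.3846; [1+(r/z)²]^(−5/2) = 0.068802.
Δσ_z = 3×1930/(2π×2.6²) × 0.068802 = 136.32 × 0.068802 = 9.379 kPa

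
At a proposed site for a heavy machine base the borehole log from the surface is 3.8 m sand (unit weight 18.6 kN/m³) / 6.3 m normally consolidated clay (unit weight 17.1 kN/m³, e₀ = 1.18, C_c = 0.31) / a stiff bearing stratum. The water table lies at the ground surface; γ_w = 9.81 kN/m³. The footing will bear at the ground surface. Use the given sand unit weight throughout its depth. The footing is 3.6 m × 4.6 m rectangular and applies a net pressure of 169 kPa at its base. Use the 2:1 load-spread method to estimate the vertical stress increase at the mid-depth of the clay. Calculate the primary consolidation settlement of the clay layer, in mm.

Mid-depth of clay below the ground surface: z = 3.8 + 6.3/2 = 6.95 m.
Total vertical stress at mid-clay: σ_v = 18.6×3.8 + 17.1×3.15 = 124.55 kPa.
Pore pressure: u = 9.81×(6.95 − 0) = 68.18 kPa.
Initial effective stress: σ'_0 = σ_v − u = 124.55 − 68.18 = 56.37 kPa.
Stress increase at mid-clay by the 2:1 spreading method:
Δσ = qBL/((B+z)(L+z)) = 169×3.6×4.6/((3.6+6.95)(4.6+6.95)) = 22.967 kPa
Final effective stress: σ'_f = σ'_0 + Δσ = 56.37 + 22.967 = 79.337 kPa.
Normally consolidated clay, so the full stress increment lies on the virgin compression line:
S_c = C_c·H/(1+e₀)·log₁₀(σ'_f/σ'_0) = 0.31×6.3/(1+1.18)×log₁₀(79.337/56.37)
    = 0.89587 × 0.14843 = 0.133 m

S_c ≈ 133 mm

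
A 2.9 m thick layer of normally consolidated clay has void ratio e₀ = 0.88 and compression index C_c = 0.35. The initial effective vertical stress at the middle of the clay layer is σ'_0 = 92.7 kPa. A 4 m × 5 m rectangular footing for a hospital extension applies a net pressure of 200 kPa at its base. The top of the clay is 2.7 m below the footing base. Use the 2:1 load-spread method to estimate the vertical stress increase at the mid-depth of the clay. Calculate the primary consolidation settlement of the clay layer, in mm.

Mid-depth of clay below the footing base: z = 2.7 + 2.9/2 = 4.15 m.
Stress increase at mid-clay by the 2:1 spreading method:
Δσ = qBL/((B+z)(L+z)) = 200×4×5/((4+4.15)(5+4.15)) = 53.639 kPa
Final effective stress: σ'_f = σ'_0 + Δσ = 92.7 + 53.639 = 146.34 kPa.
Normally consolidated clay, so the full stress increment lies on the virgin compression line:
S_c = C_c·H/(1+e₀)·log₁₀(σ'_f/σ'_0) = 0.35×2.9/(1+0.88)×log₁₀(146.34/92.7)
    = 0.53989 × 0.19828 = 0.107 m

S_c ≈ 107 mm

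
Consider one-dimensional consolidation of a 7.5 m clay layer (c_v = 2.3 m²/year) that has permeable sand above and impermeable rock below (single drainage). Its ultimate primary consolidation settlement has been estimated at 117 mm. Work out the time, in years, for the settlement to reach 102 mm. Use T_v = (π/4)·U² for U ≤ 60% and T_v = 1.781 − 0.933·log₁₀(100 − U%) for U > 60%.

t ≈ 18.3 years

Drainage path length: H_d = H = 7.5 m (single drainage).
U = S(t)/S_ult = 102/117 = 0.8718.
U > 60%: T_v = 1.781 − 0.933·log₁₀(100 − 87.179) = 0.74732.
t = T_v·H_d²/c_v = 0.74732×7.5²/2.3 = 18.28 years.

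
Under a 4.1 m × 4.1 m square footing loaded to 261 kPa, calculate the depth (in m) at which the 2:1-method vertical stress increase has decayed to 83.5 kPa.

2:1 spreading — at depth z the loaded area has grown by z in each plan dimension:
qB²/(B+z)² = Δσ_z ⇒ z = B(√(q/Δσ_z) − 1) = 4.1×(√(261/83.5) − 1) = 3.149 m

z ≈ 3.15 m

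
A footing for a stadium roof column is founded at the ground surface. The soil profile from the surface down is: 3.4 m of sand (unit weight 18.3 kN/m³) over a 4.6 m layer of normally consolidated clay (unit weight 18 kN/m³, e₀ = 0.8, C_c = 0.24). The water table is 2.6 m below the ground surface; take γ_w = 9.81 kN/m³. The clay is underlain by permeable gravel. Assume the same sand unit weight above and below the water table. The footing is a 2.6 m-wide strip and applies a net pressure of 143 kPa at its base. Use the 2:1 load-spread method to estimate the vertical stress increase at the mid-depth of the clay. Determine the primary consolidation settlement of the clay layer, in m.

S_c ≈ 0.127 m

Mid-depth of clay below the ground surface: z = 3.4 + 4.6/2 = 5.7 m.
Total vertical stress at mid-clay: σ_v = 18.3×3.4 + 18×2.3 = 103.62 kPa.
Pore pressure: u = 9.81×(5.7 − 2.6) = 30.411 kPa.
Initial effective stress: σ'_0 = σ_v − u = 103.62 − 30.411 = 73.209 kPa.
Stress increase at mid-clay by the 2:1 spreading method:
Δσ = qB/(B+z) = 143×2.6/(2.6+5.7) = 44.795 kPa
Final effective stress: σ'_f = σ'_0 + Δσ = 73.209 + 44.795 = 118 kPa.
Normally consolidated clay, so the full stress increment lies on the virgin compression line:
S_c = C_c·H/(1+e₀)·log₁₀(σ'_f/σ'_0) = 0.24×4.6/(1+0.8)×log₁₀(118/73.209)
    = 0.61333 × 0.20732 = 0.1272 m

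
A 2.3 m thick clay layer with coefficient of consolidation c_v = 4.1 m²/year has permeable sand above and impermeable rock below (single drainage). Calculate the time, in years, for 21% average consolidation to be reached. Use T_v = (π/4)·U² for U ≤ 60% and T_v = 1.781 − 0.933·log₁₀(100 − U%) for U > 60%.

t ≈ 0.0447 years

Drainage path length: H_d = H = 2.3 m (single drainage).
U ≤ 60%: T_v = (π/4)·U² = (π/4)×0.21² = 0.034636.
t = T_v·H_d²/c_v = 0.034636×2.3²/4.1 = 0.04469 years.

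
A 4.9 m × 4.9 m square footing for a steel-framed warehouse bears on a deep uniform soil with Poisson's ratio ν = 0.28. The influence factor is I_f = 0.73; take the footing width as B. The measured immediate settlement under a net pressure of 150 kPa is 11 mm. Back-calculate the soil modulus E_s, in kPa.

E_s ≈ 45000 kPa

S_e = q·B·(1−ν²)/E_s · I_f  ⇒  E_s = q·B·(1−ν²)·I_f / S_e.
E_s = 150 × 4.9 × 0.9216 × 0.73 / 0.011 = 44950 kPa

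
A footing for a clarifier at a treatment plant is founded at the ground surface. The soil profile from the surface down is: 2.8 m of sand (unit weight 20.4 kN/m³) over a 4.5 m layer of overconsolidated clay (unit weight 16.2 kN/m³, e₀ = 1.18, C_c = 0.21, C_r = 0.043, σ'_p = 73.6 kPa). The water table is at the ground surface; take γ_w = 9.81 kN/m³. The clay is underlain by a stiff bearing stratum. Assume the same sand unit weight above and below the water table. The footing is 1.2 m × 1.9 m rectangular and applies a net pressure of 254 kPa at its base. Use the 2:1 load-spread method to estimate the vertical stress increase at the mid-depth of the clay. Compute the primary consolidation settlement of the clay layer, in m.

Mid-depth of clay below the ground surface: z = 2.8 + 4.5/2 = 5.05 m.
Total vertical stress at mid-clay: σ_v = 20.4×2.8 + 16.2×2.25 = 93.57 kPa.
Pore pressure: u = 9.81×(5.05 − 0) = 49.541 kPa.
Initial effective stress: σ'_0 = σ_v − u = 93.57 − 49.541 = 44.029 kPa.
Stress increase at mid-clay by the 2:1 spreading method:
Δσ = qBL/((B+z)(L+z)) = 254×1.2×1.9/((1.2+5.05)(1.9+5.05)) = 13.332 kPa
Final effective stress: σ'_f = 44.029 + 13.332 = 57.361 kPa.
σ'_f = 57.361 ≤ σ'_p = 73.6 kPa, so the clay remains overconsolidated and only the recompression index applies:
S_c = C_r·H/(1+e₀)·log₁₀(σ'_f/σ'_0) = 0.043×4.5/2.18×log₁₀(57.361/44.029)
    = 0.088761 × 0.11488 = 0.0102 m

S_c ≈ 0.0102 m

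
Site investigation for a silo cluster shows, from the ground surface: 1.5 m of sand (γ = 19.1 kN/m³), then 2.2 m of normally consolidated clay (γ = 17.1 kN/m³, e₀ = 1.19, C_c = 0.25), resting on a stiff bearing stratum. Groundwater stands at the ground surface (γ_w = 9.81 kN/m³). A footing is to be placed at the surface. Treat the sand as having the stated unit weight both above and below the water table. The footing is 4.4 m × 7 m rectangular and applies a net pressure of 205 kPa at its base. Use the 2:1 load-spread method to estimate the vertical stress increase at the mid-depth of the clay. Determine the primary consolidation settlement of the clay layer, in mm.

S_c ≈ 181 mm

Mid-depth of clay below the ground surface: z = 1.5 + 2.2/2 = 2.6 m.
Total vertical stress at mid-clay: σ_v = 19.1×1.5 + 17.1×1.1 = 47.46 kPa.
Pore pressure: u = 9.81×(2.6 − 0) = 25.506 kPa.
Initial effective stress: σ'_0 = σ_v − u = 47.46 − 25.506 = 21.954 kPa.
Stress increase at mid-clay by the 2:1 spreading method:
Δσ = qBL/((B+z)(L+z)) = 205×4.4×7/((4.4+2.6)(7+2.6)) = 93.958 kPa
Final effective stress: σ'_f = σ'_0 + Δσ = 21.954 + 93.958 = 115.91 kPa.
Normally consolidated clay, so the full stress increment lies on the virgin compression line:
S_c = C_c·H/(1+e₀)·log₁₀(σ'_f/σ'_0) = 0.25×2.2/(1+1.19)×log₁₀(115.91/21.954)
    = 0.25114 × 0.72261 = 0.1815 m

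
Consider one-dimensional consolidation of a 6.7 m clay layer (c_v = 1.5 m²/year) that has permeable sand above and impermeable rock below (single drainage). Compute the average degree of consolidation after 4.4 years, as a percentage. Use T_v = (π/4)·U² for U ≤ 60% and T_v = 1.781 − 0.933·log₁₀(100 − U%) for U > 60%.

Drainage path length: H_d = H = 6.7 m (single drainage).
T_v = c_v·t/H_d² = 1.5×4.4/6.7² = 0.14703.
T_v = 0.14703 corresponds to the U ≤ 60% branch:
U = √(4T_v/π) = 0.4327

U ≈ 43.3 %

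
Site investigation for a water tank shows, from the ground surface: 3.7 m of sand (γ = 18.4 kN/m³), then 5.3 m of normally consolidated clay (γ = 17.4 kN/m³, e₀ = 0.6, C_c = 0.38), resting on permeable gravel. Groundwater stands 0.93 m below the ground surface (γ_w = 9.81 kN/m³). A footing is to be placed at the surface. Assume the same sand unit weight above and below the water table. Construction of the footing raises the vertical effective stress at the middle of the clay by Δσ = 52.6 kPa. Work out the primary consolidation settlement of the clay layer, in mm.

S_c ≈ 340 mm

Mid-depth of clay below the ground surface: z = 3.7 + 5.3/2 = 6.35 m.
Total vertical stress at mid-clay: σ_v = 18.4×3.7 + 17.4×2.65 = 114.19 kPa.
Pore pressure: u = 9.81×(6.35 − 0.93) = 53.17 kPa.
Initial effective stress: σ'_0 = σ_v − u = 114.19 − 53.17 = 61.02 kPa.
Final effective stress: σ'_f = σ'_0 + Δσ = 61.02 + 52.6 = 113.62 kPa.
Normally consolidated clay, so the full stress increment lies on the virgin compression line:
S_c = C_c·H/(1+e₀)·log₁₀(σ'_f/σ'_0) = 0.38×5.3/(1+0.6)×log₁₀(113.62/61.02)
    = 1.2587 × 0.26998 = 0.3398 m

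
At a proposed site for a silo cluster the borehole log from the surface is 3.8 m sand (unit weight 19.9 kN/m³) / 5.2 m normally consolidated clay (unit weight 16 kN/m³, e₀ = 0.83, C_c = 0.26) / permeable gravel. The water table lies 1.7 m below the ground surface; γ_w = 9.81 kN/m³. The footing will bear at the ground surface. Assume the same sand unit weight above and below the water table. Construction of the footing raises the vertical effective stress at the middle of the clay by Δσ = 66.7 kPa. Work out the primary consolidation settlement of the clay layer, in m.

S_c ≈ 0.212 m

Mid-depth of clay below the ground surface: z = 3.8 + 5.2/2 = 6.4 m.
Total vertical stress at mid-clay: σ_v = 19.9×3.8 + 16×2.6 = 117.22 kPa.
Pore pressure: u = 9.81×(6.4 − 1.7) = 46.107 kPa.
Initial effective stress: σ'_0 = σ_v − u = 117.22 − 46.107 = 71.113 kPa.
Final effective stress: σ'_f = σ'_0 + Δσ = 71.113 + 66.7 = 137.81 kPa.
Normally consolidated clay, so the full stress increment lies on the virgin compression line:
S_c = C_c·H/(1+e₀)·log₁₀(σ'_f/σ'_0) = 0.26×5.2/(1+0.83)×log₁₀(137.81/71.113)
    = 0.7388 × 0.28733 = 0.2123 m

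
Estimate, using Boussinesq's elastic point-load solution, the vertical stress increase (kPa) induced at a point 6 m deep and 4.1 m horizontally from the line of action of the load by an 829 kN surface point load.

Δσ_z ≈ 4.22 kPa

Boussinesq vertical stress below a point load on an elastic half-space:
Δσ_z = 3P/(2πz²) · [1 + (r/z)²]^(−5/2)
r/z = 4.1/6 = 0.68333; [1+(r/z)²]^(−5/2) = 0.38368.
Δσ_z = 3×829/(2π×6²) × 0.38368 = 10.995 × 0.38368 = 4.219 kPa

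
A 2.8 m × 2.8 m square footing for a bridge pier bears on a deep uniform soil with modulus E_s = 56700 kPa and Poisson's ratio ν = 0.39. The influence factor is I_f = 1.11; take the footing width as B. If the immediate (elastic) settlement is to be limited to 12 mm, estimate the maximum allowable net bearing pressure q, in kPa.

q ≈ 258 kPa

S_e = q·B·(1−ν²)/E_s · I_f  ⇒  q = S_e·E_s / (B·(1−ν²)·I_f).
q = 0.012 × 56700 / (2.8 × 0.8479 × 1.11) = 258.2 kPa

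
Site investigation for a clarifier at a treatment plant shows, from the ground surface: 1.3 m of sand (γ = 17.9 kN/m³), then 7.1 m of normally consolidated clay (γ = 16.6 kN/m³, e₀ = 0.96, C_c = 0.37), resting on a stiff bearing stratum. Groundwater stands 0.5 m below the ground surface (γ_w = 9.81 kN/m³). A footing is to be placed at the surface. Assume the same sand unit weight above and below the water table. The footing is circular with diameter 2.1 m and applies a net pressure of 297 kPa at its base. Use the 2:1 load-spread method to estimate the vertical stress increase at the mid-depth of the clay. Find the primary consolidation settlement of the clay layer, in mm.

S_c ≈ 304 mm

Mid-depth of clay below the ground surface: z = 1.3 + 7.1/2 = 4.85 m.
Total vertical stress at mid-clay: σ_v = 17.9×1.3 + 16.6×3.55 = 82.2 kPa.
Pore pressure: u = 9.81×(4.85 − 0.5) = 42.673 kPa.
Initial effective stress: σ'_0 = σ_v − u = 82.2 − 42.673 = 39.527 kPa.
Stress increase at mid-clay by the 2:1 spreading method:
Δσ ≈ qD²/(D+z)² = 297×2.1²/(2.1+4.85)² = 27.116 kPa
Final effective stress: σ'_f = σ'_0 + Δσ = 39.527 + 27.116 = 66.643 kPa.
Normally consolidated clay, so the full stress increment lies on the virgin compression line:
S_c = C_c·H/(1+e₀)·log₁₀(σ'_f/σ'_0) = 0.37×7.1/(1+0.96)×log₁₀(66.643/39.527)
    = 1.3403 × 0.22686 = 0.3041 m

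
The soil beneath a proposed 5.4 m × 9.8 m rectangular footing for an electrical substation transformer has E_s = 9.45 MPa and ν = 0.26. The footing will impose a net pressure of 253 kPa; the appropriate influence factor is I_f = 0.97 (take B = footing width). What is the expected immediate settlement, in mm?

Immediate (elastic) settlement: S_e = q·B·(1−ν²)/E_s · I_f.
E_s = 9.45 MPa = 9450 kPa.
S_e = 253 × 5.4 × (1 − 0.26²) / 9450 × 0.97
    = 253 × 5.4 × 0.9324 / 9450 × 0.97
    = 0.1308 m = 130.8 mm

S_e ≈ 131 mm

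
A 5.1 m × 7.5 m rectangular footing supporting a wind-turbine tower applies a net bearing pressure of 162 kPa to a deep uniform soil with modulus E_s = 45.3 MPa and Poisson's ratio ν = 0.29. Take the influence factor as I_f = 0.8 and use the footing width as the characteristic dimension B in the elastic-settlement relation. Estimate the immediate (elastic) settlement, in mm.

S_e ≈ 13.4 mm

Immediate (elastic) settlement: S_e = q·B·(1−ν²)/E_s · I_f.
E_s = 45.3 MPa = 45300 kPa.
S_e = 162 × 5.1 × (1 − 0.29²) / 45300 × 0.8
    = 162 × 5.1 × 0.9159 / 45300 × 0.8
    = 0.01336 m = 13.36 mm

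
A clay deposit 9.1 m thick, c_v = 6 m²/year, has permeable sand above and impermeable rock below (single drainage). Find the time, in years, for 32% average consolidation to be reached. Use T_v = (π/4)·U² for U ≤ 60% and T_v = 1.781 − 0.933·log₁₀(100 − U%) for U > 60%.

t ≈ 1.11 years

Drainage path length: H_d = H = 9.1 m (single drainage).
U ≤ 60%: T_v = (π/4)·U² = (π/4)×0.32² = 0.080425.
t = T_v·H_d²/c_v = 0.080425×9.1²/6 = 1.11 years.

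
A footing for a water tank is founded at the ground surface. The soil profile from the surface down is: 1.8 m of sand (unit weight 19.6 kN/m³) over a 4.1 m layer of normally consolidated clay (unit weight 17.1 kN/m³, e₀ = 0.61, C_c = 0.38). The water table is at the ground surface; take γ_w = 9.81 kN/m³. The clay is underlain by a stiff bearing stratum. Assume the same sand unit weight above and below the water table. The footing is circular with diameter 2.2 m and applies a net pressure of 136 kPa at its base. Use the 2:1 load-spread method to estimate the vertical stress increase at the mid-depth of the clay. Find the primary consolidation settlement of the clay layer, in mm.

Mid-depth of clay below the ground surface: z = 1.8 + 4.1/2 = 3.85 m.
Total vertical stress at mid-clay: σ_v = 19.6×1.8 + 17.1×2.05 = 70.335 kPa.
Pore pressure: u = 9.81×(3.85 − 0) = 37.769 kPa.
Initial effective stress: σ'_0 = σ_v − u = 70.335 − 37.769 = 32.566 kPa.
Stress increase at mid-clay by the 2:1 spreading method:
Δσ ≈ qD²/(D+z)² = 136×2.2²/(2.2+3.85)² = 17.983 kPa
Final effective stress: σ'_f = σ'_0 + Δσ = 32.566 + 17.983 = 50.549 kPa.
Normally consolidated clay, so the full stress increment lies on the virgin compression line:
S_c = C_c·H/(1+e₀)·log₁₀(σ'_f/σ'_0) = 0.38×4.1/(1+0.61)×log₁₀(50.549/32.566)
    = 0.9677 × 0.19095 = 0.1848 m

S_c ≈ 185 mm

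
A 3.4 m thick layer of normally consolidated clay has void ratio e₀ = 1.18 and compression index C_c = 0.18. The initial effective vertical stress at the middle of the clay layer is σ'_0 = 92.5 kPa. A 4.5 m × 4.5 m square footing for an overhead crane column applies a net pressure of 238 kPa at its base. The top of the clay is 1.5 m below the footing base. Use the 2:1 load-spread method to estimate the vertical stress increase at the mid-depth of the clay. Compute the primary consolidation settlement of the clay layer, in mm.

Mid-depth of clay below the footing base: z = 1.5 + 3.4/2 = 3.2 m.
Stress increase at mid-clay by the 2:1 spreading method:
Δσ = qBL/((B+z)(L+z)) = 238×4.5×4.5/((4.5+3.2)(4.5+3.2)) = 81.287 kPa
Final effective stress: σ'_f = σ'_0 + Δσ = 92.5 + 81.287 = 173.79 kPa.
Normally consolidated clay, so the full stress increment lies on the virgin compression line:
S_c = C_c·H/(1+e₀)·log₁₀(σ'_f/σ'_0) = 0.18×3.4/(1+1.18)×log₁₀(173.79/92.5)
    = 0.28073 × 0.27388 = 0.07689 m

S_c ≈ 76.9 mm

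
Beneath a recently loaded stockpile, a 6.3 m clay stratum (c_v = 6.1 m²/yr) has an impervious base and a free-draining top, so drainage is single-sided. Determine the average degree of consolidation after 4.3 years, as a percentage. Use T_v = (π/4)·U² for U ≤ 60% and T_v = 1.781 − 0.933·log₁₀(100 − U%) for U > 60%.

Drainage path length: H_d = H = 6.3 m (single drainage).
T_v = c_v·t/H_d² = 6.1×4.3/6.3² = 0.66087.
T_v = 0.66087 corresponds to the U > 60% branch:
U = 1 − 10^((1.781 − T_v)/0.933)/100 = 0.8413

U ≈ 84.1 %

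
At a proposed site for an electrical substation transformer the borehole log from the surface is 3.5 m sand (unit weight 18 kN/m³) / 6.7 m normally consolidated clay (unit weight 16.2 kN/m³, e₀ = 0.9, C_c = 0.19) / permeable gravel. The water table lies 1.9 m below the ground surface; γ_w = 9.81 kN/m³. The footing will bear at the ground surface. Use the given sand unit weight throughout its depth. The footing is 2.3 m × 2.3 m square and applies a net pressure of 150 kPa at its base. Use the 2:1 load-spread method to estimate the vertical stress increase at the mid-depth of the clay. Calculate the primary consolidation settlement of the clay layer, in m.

Mid-depth of clay below the ground surface: z = 3.5 + 6.7/2 = 6.85 m.
Total vertical stress at mid-clay: σ_v = 18×3.5 + 16.2×3.35 = 117.27 kPa.
Pore pressure: u = 9.81×(6.85 − 1.9) = 48.56 kPa.
Initial effective stress: σ'_0 = σ_v − u = 117.27 − 48.56 = 68.71 kPa.
Stress increase at mid-clay by the 2:1 spreading method:
Δσ = qBL/((B+z)(L+z)) = 150×2.3×2.3/((2.3+6.85)(2.3+6.85)) = 9.4777 kPa
Final effective stress: σ'_f = σ'_0 + Δσ = 68.71 + 9.4777 = 78.188 kPa.
Normally consolidated clay, so the full stress increment lies on the virgin compression line:
S_c = C_c·H/(1+e₀)·log₁₀(σ'_f/σ'_0) = 0.19×6.7/(1+0.9)×log₁₀(78.188/68.71)
    = 0.67 × 0.05612 = 0.0376 m

S_c ≈ 0.0376 m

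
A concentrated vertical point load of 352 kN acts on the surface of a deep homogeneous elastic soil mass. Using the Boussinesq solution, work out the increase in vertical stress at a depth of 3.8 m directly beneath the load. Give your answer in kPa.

Δσ_z ≈ 11.6 kPa

Boussinesq vertical stress below a point load on an elastic half-space:
Δσ_z = 3P/(2πz²) · [1 + (r/z)²]^(−5/2)
r/z = 0/3.8 = 0; [1+(r/z)²]^(−5/2) = 1.
Δσ_z = 3×352/(2π×3.8²) × 1 = 11.639 × 1 = 11.64 kPa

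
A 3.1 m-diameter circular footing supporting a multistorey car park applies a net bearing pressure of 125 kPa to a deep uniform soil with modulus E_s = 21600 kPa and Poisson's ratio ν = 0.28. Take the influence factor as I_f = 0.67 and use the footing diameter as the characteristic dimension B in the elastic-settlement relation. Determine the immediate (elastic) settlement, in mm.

Immediate (elastic) settlement: S_e = q·B·(1−ν²)/E_s · I_f.
S_e = 125 × 3.1 × (1 − 0.28²) / 21600 × 0.67
    = 125 × 3.1 × 0.9216 / 21600 × 0.67
    = 0.01108 m = 11.08 mm

S_e ≈ 11.1 mm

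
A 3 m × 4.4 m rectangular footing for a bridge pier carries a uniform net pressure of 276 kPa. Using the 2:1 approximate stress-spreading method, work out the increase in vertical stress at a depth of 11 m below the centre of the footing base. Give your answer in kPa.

Δσ_z ≈ 16.9 kPa

By the 2:1 method the load spreads at 1 horizontal : 2 vertical, so at depth z the loaded area has grown by z in each plan dimension:
Δσ = qBL/((B+z)(L+z)) = 276×3×4.4/((3+11)(4.4+11)) = 16.898 kPa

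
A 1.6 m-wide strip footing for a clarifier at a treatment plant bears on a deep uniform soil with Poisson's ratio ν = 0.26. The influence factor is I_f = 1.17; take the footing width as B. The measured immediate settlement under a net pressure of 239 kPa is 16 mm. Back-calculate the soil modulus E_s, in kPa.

S_e = q·B·(1−ν²)/E_s · I_f  ⇒  E_s = q·B·(1−ν²)·I_f / S_e.
E_s = 239 × 1.6 × 0.9324 × 1.17 / 0.016 = 26070 kPa

E_s ≈ 26100 kPa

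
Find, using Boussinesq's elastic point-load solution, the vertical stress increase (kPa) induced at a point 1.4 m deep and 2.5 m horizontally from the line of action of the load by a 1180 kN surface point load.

Δσ_z ≈ 8 kPa

Boussinesq vertical stress below a point load on an elastic half-space:
Δσ_z = 3P/(2πz²) · [1 + (r/z)²]^(−5/2)
r/z = 2.5/1.4 = 1.7857; [1+(r/z)²]^(−5/2) = 0.027847.
Δσ_z = 3×1180/(2π×1.4²) × 0.027847 = 287.45 × 0.027847 = 8.005 kPa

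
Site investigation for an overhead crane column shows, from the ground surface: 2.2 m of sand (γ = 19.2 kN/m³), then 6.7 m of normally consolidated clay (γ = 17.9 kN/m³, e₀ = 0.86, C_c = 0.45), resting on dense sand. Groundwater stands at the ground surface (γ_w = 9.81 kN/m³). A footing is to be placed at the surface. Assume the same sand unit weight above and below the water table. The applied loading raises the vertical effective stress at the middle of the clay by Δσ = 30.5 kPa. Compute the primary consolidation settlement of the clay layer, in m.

S_c ≈ 0.348 m

Mid-depth of clay below the ground surface: z = 2.2 + 6.7/2 = 5.55 m.
Total vertical stress at mid-clay: σ_v = 19.2×2.2 + 17.9×3.35 = 102.2 kPa.
Pore pressure: u = 9.81×(5.55 − 0) = 54.446 kPa.
Initial effective stress: σ'_0 = σ_v − u = 102.2 − 54.446 = 47.754 kPa.
Final effective stress: σ'_f = σ'_0 + Δσ = 47.754 + 30.5 = 78.254 kPa.
Normally consolidated clay, so the full stress increment lies on the virgin compression line:
S_c = C_c·H/(1+e₀)·log₁₀(σ'_f/σ'_0) = 0.45×6.7/(1+0.86)×log₁₀(78.254/47.754)
    = 1.621 × 0.2145 = 0.3477 m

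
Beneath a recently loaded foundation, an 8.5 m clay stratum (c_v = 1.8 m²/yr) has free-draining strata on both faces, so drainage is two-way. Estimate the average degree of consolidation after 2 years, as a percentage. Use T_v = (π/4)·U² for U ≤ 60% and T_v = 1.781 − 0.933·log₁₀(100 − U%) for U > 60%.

U ≈ 50.4 %

Drainage path length: H_d = H/2 = 4.25 m (double drainage).
T_v = c_v·t/H_d² = 1.8×2/4.25² = 0.19931.
T_v = 0.19931 corresponds to the U ≤ 60% branch:
U = √(4T_v/π) = 0.5038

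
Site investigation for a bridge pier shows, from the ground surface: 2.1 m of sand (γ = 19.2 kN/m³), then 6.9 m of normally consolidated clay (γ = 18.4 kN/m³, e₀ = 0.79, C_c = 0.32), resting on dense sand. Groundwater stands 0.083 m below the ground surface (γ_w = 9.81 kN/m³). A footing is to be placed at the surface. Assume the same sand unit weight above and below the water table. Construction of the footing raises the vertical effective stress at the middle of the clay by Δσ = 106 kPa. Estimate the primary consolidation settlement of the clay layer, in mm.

S_c ≈ 608 mm

Mid-depth of clay below the ground surface: z = 2.1 + 6.9/2 = 5.55 m.
Total vertical stress at mid-clay: σ_v = 19.2×2.1 + 18.4×3.45 = 103.8 kPa.
Pore pressure: u = 9.81×(5.55 − 0.083) = 53.631 kPa.
Initial effective stress: σ'_0 = σ_v − u = 103.8 − 53.631 = 50.169 kPa.
Final effective stress: σ'_f = σ'_0 + Δσ = 50.169 + 106 = 156.17 kPa.
Normally consolidated clay, so the full stress increment lies on the virgin compression line:
S_c = C_c·H/(1+e₀)·log₁₀(σ'_f/σ'_0) = 0.32×6.9/(1+0.79)×log₁₀(156.17/50.169)
    = 1.2335 × 0.49316 = 0.6083 m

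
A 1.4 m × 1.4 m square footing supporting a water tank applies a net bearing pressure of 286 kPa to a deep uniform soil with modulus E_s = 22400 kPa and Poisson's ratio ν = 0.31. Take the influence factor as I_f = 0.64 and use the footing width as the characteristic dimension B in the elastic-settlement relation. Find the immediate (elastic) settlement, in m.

S_e ≈ 0.0103 m

Immediate (elastic) settlement: S_e = q·B·(1−ν²)/E_s · I_f.
S_e = 286 × 1.4 × (1 − 0.31²) / 22400 × 0.64
    = 286 × 1.4 × 0.9039 / 22400 × 0.64
    = 0.01034 m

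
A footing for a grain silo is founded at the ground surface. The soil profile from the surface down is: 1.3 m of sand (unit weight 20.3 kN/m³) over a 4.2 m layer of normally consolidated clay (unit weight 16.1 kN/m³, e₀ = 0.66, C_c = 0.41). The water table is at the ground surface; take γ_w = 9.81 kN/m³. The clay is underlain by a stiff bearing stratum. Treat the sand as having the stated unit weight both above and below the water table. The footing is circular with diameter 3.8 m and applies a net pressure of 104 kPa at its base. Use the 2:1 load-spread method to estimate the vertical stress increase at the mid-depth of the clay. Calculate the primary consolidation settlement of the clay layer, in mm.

Mid-depth of clay below the ground surface: z = 1.3 + 4.2/2 = 3.4 m.
Total vertical stress at mid-clay: σ_v = 20.3×1.3 + 16.1×2.1 = 60.2 kPa.
Pore pressure: u = 9.81×(3.4 − 0) = 33.354 kPa.
Initial effective stress: σ'_0 = σ_v − u = 60.2 − 33.354 = 26.846 kPa.
Stress increase at mid-clay by the 2:1 spreading method:
Δσ ≈ qD²/(D+z)² = 104×3.8²/(3.8+3.4)² = 28.969 kPa
Final effective stress: σ'_f = σ'_0 + Δσ = 26.846 + 28.969 = 55.815 kPa.
Normally consolidated clay, so the full stress increment lies on the virgin compression line:
S_c = C_c·H/(1+e₀)·log₁₀(σ'_f/σ'_0) = 0.41×4.2/(1+0.66)×log₁₀(55.815/26.846)
    = 1.0373 × 0.31787 = 0.3297 m

S_c ≈ 330 mm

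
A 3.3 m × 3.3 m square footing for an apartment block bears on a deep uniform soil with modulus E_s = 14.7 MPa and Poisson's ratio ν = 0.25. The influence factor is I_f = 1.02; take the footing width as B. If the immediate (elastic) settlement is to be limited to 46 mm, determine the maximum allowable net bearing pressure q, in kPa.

q ≈ 214 kPa

E_s = 14.7 MPa = 14700 kPa.
S_e = q·B·(1−ν²)/E_s · I_f  ⇒  q = S_e·E_s / (B·(1−ν²)·I_f).
q = 0.046 × 14700 / (3.3 × 0.9375 × 1.02) = 214.3 kPa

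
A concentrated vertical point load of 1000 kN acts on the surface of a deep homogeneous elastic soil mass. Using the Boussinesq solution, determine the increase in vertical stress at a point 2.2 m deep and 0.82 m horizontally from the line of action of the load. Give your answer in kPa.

Δσ_z ≈ 71.3 kPa

Boussinesq vertical stress below a point load on an elastic half-space:
Δσ_z = 3P/(2πz²) · [1 + (r/z)²]^(−5/2)
r/z = 0.82/2.2 = 0.37273; [1+(r/z)²]^(−5/2) = 0.72237.
Δσ_z = 3×1000/(2π×2.2²) × 0.72237 = 98.65 × 0.72237 = 71.26 kPa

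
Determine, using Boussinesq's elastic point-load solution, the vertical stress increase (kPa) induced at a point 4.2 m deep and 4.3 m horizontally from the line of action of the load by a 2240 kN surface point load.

Δσ_z ≈ 10.1 kPa

Boussinesq vertical stress below a point load on an elastic half-space:
Δσ_z = 3P/(2πz²) · [1 + (r/z)²]^(−5/2)
r/z = 4.3/4.2 = 1.0238; [1+(r/z)²]^(−5/2) = 0.16656.
Δσ_z = 3×2240/(2π×4.2²) × 0.16656 = 60.63 × 0.16656 = 10.1 kPa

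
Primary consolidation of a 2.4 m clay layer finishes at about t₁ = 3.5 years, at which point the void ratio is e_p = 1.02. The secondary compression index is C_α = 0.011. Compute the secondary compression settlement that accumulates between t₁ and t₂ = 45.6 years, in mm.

Secondary compression: S_s = C_α·H/(1+e_p)·log₁₀(t₂/t₁)
S_s = 0.011×2.4/(1+1.02)×log₁₀(45.6/3.5)
    = 0.01307 × 1.115 = 0.01457 m

S_s ≈ 14.6 mm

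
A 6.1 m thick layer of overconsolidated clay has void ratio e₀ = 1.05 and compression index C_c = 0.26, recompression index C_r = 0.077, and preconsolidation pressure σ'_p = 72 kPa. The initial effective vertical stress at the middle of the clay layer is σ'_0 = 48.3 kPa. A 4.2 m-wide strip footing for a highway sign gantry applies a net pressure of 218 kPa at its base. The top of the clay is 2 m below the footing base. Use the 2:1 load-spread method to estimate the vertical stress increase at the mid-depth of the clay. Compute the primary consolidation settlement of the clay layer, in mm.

S_c ≈ 280 mm

Mid-depth of clay below the footing base: z = 2 + 6.1/2 = 5.05 m.
Stress increase at mid-clay by the 2:1 spreading method:
Δσ = qB/(B+z) = 218×4.2/(4.2+5.05) = 98.984 kPa
Final effective stress: σ'_f = 48.3 + 98.984 = 147.28 kPa.
σ'_f = 147.28 > σ'_p = 72 kPa, so the stress path crosses the preconsolidation pressure — recompression up to σ'_p, then virgin compression beyond:
S_c = H/(1+e₀)·[C_r·log₁₀(σ'_p/σ'_0) + C_c·log₁₀(σ'_f/σ'_p)]
    = 6.1/2.05 × [0.077×log₁₀(72/48.3) + 0.26×log₁₀(147.28/72)]
    = 2.9756 × [0.013351 + 0.080811] = 0.2802 m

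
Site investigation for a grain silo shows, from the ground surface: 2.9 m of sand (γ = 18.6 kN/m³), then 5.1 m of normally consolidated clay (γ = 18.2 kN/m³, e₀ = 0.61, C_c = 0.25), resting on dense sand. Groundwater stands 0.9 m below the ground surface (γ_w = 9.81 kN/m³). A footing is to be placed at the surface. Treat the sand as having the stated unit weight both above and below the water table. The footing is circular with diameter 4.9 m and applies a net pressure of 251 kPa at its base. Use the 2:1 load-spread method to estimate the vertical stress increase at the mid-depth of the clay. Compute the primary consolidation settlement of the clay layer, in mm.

S_c ≈ 240 mm

Mid-depth of clay below the ground surface: z = 2.9 + 5.1/2 = 5.45 m.
Total vertical stress at mid-clay: σ_v = 18.6×2.9 + 18.2×2.55 = 100.35 kPa.
Pore pressure: u = 9.81×(5.45 − 0.9) = 44.636 kPa.
Initial effective stress: σ'_0 = σ_v − u = 100.35 − 44.636 = 55.714 kPa.
Stress increase at mid-clay by the 2:1 spreading method:
Δσ ≈ qD²/(D+z)² = 251×4.9²/(4.9+5.45)² = 56.258 kPa
Final effective stress: σ'_f = σ'_0 + Δσ = 55.714 + 56.258 = 111.97 kPa.
Normally consolidated clay, so the full stress increment lies on the virgin compression line:
S_c = C_c·H/(1+e₀)·log₁₀(σ'_f/σ'_0) = 0.25×5.1/(1+0.61)×log₁₀(111.97/55.714)
    = 0.79193 × 0.30314 = 0.2401 m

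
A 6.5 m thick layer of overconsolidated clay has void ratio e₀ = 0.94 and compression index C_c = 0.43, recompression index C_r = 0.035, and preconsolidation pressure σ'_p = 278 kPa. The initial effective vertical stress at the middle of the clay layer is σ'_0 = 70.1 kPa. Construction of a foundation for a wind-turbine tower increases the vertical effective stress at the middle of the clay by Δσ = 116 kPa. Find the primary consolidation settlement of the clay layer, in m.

Final effective stress: σ'_f = 70.1 + 116 = 186.1 kPa.
σ'_f = 186.1 ≤ σ'_p = 278 kPa, so the clay remains overconsolidated and only the recompression index applies:
S_c = C_r·H/(1+e₀)·log₁₀(σ'_f/σ'_0) = 0.035×6.5/1.94×log₁₀(186.1/70.1)
    = 0.11727 × 0.42403 = 0.04972 m

S_c ≈ 0.0497 m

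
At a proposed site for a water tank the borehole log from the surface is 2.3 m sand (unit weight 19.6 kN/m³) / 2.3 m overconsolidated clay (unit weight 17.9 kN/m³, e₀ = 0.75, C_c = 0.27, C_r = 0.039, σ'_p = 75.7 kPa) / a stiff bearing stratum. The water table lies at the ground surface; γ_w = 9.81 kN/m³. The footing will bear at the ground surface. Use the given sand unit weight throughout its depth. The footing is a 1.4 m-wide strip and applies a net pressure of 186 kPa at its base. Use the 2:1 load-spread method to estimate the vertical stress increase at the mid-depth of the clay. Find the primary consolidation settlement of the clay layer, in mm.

S_c ≈ 38.1 mm

Mid-depth of clay below the ground surface: z = 2.3 + 2.3/2 = 3.45 m.
Total vertical stress at mid-clay: σ_v = 19.6×2.3 + 17.9×1.15 = 65.665 kPa.
Pore pressure: u = 9.81×(3.45 − 0) = 33.845 kPa.
Initial effective stress: σ'_0 = σ_v − u = 65.665 − 33.845 = 31.82 kPa.
Stress increase at mid-clay by the 2:1 spreading method:
Δσ = qB/(B+z) = 186×1.4/(1.4+3.45) = 53.691 kPa
Final effective stress: σ'_f = 31.82 + 53.691 = 85.511 kPa.
σ'_f = 85.511 > σ'_p = 75.7 kPa, so the stress path crosses the preconsolidation pressure — recompression up to σ'_p, then virgin compression beyond:
S_c = H/(1+e₀)·[C_r·log₁₀(σ'_p/σ'_0) + C_c·log₁₀(σ'_f/σ'_p)]
    = 2.3/1.75 × [0.039×log₁₀(75.7/31.82) + 0.27×log₁₀(85.511/75.7)]
    = 1.3143 × [0.014679 + 0.01429] = 0.03807 m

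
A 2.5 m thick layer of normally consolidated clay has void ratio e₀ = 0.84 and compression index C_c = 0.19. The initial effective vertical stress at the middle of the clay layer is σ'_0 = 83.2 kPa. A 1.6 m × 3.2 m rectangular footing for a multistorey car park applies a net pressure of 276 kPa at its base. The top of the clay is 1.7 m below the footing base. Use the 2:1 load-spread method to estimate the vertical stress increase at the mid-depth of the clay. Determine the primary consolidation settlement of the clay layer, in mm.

Mid-depth of clay below the footing base: z = 1.7 + 2.5/2 = 2.95 m.
Stress increase at mid-clay by the 2:1 spreading method:
Δσ = qBL/((B+z)(L+z)) = 276×1.6×3.2/((1.6+2.95)(3.2+2.95)) = 50.5 kPa
Final effective stress: σ'_f = σ'_0 + Δσ = 83.2 + 50.5 = 133.7 kPa.
Normally consolidated clay, so the full stress increment lies on the virgin compression line:
S_c = C_c·H/(1+e₀)·log₁₀(σ'_f/σ'_0) = 0.19×2.5/(1+0.84)×log₁₀(133.7/83.2)
    = 0.25815 × 0.20601 = 0.05318 m

S_c ≈ 53.2 mm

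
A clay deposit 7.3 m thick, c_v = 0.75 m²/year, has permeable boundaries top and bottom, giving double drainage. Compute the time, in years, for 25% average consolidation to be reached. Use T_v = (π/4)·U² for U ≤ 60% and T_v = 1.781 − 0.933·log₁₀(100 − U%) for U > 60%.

t ≈ 0.872 years

Drainage path length: H_d = H/2 = 3.65 m (double drainage).
U ≤ 60%: T_v = (π/4)·U² = (π/4)×0.25² = 0.049087.
t = T_v·H_d²/c_v = 0.049087×3.65²/0.75 = 0.8719 years.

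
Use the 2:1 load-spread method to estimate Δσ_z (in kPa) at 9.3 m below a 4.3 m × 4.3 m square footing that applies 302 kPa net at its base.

Δσ_z ≈ 30.2 kPa

By the 2:1 method the load spreads at 1 horizontal : 2 vertical, so at depth z the loaded area has grown by z in each plan dimension:
Δσ = qBL/((B+z)(L+z)) = 302×4.3×4.3/((4.3+9.3)(4.3+9.3)) = 30.19 kPa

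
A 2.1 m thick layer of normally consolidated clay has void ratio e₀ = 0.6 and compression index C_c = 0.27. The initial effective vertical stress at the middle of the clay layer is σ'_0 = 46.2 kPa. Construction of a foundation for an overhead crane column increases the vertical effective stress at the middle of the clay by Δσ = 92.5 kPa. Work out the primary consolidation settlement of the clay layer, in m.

S_c ≈ 0.169 m

Final effective stress: σ'_f = σ'_0 + Δσ = 46.2 + 92.5 = 138.7 kPa.
Normally consolidated clay, so the full stress increment lies on the virgin compression line:
S_c = C_c·H/(1+e₀)·log₁₀(σ'_f/σ'_0) = 0.27×2.1/(1+0.6)×log₁₀(138.7/46.2)
    = 0.35437 × 0.47743 = 0.1692 m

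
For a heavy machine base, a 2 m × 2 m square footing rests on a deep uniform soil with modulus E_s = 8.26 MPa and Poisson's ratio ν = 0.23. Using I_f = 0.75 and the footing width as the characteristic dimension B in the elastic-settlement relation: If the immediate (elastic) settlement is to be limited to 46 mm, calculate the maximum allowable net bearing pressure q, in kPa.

E_s = 8.26 MPa = 8260 kPa.
S_e = q·B·(1−ν²)/E_s · I_f  ⇒  q = S_e·E_s / (B·(1−ν²)·I_f).
q = 0.046 × 8260 / (2 × 0.9471 × 0.75) = 267.5 kPa

q ≈ 267 kPa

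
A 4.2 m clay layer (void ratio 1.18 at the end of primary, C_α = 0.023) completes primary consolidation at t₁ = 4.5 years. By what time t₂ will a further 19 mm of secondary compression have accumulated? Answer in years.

S_s = C_α·H/(1+e_p)·log₁₀(t₂/t₁) ⇒ log₁₀(t₂/t₁) = S_s·(1+e_p)/(C_α·H).
log₁₀(t₂/t₁) = 0.019 × (1+1.18) / (0.023×4.2) = 0.4288
t₂ = t₁ × 10^0.4288 = 4.5 × 2.684 = 12.08 years

t₂ ≈ 12.1 years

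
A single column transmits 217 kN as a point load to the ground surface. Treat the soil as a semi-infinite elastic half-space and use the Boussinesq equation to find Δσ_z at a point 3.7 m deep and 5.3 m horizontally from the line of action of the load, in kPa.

Δσ_z ≈ 0.465 kPa

Boussinesq vertical stress below a point load on an elastic half-space:
Δσ_z = 3P/(2πz²) · [1 + (r/z)²]^(−5/2)
r/z = 5.3/3.7 = 1.4324; [1+(r/z)²]^(−5/2) = 0.061459.
Δσ_z = 3×217/(2π×3.7²) × 0.061459 = 7.5683 × 0.061459 = 0.4651 kPa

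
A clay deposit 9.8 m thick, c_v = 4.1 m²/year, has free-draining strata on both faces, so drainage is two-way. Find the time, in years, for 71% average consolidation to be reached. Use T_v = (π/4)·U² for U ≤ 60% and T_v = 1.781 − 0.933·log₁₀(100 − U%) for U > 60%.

Drainage path length: H_d = H/2 = 4.9 m (double drainage).
U > 60%: T_v = 1.781 − 0.933·log₁₀(100 − 71) = 0.41658.
t = T_v·H_d²/c_v = 0.41658×4.9²/4.1 = 2.44 years.

t ≈ 2.44 years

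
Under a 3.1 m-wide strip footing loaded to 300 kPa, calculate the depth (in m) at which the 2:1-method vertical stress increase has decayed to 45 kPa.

2:1 spreading — at depth z the loaded area has grown by z in each plan dimension:
qB/(B+z) = Δσ_z ⇒ z = qB/Δσ_z − B = 300×3.1/45 − 3.1 = 17.57 m

z ≈ 17.6 m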